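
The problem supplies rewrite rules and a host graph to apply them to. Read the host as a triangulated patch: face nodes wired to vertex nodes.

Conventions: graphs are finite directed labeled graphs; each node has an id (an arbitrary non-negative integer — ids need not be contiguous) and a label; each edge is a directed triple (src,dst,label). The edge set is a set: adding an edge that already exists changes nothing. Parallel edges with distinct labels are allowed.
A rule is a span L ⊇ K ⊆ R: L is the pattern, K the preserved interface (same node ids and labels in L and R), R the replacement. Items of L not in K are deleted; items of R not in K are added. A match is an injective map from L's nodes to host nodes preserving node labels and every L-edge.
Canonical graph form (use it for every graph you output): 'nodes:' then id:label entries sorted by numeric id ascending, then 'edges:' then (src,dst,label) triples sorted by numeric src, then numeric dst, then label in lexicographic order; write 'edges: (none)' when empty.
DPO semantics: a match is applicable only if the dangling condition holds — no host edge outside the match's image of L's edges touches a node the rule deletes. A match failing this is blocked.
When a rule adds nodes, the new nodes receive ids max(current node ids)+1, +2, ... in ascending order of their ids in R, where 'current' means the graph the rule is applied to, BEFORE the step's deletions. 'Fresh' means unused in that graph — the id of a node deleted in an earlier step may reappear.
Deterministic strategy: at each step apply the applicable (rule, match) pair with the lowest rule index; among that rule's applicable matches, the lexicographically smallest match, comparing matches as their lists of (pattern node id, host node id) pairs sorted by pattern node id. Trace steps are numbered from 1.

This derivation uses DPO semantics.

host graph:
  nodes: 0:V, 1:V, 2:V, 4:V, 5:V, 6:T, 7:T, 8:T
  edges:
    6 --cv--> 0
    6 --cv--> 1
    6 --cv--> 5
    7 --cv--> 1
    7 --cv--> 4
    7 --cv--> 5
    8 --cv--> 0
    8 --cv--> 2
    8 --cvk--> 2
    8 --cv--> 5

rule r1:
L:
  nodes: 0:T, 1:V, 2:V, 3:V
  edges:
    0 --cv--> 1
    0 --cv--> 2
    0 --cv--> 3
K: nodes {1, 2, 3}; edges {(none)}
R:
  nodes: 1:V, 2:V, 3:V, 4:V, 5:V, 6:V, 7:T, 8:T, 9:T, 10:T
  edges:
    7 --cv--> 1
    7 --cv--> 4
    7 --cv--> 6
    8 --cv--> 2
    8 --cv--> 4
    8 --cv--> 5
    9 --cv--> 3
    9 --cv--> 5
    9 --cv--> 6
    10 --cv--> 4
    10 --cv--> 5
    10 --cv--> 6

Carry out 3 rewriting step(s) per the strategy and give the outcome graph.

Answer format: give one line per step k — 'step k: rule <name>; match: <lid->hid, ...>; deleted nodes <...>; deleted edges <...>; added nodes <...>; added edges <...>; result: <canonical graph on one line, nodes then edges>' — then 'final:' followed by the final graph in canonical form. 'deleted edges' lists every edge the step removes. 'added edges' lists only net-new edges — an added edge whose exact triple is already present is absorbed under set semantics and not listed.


step 1: rule r1; match: 0->6, 1->0, 2->1, 3->5; deleted nodes 6; deleted edges (6,0,cv); (6,1,cv); (6,5,cv); added nodes 9, 10, 11, 12, 13, 14, 15; added edges (12,0,cv); (12,9,cv); (12,11,cv); (13,1,cv); (13,9,cv); (13,10,cv); (14,5,cv); (14,10,cv); (14,11,cv); (15,9,cv); (15,10,cv); (15,11,cv); result: nodes: 0:V, 1:V, 2:V, 4:V, 5:V, 7:T, 8:T, 9:V, 10:V, 11:V, 12:T, 13:T, 14:T, 15:T edges: (7,1,cv); (7,4,cv); (7,5,cv); (8,0,cv); (8,2,cv); (8,2,cvk); (8,5,cv); (12,0,cv); (12,9,cv); (12,11,cv); (13,1,cv); (13,9,cv); (13,10,cv); (14,5,cv); (14,10,cv); (14,11,cv); (15,9,cv); (15,10,cv); (15,11,cv)
step 2: rule r1; match: 0->7, 1->1, 2->4, 3->5; deleted nodes 7; deleted edges (7,1,cv); (7,4,cv); (7,5,cv); added nodes 16, 17, 18, 19, 20, 21, 22; added edges (19,1,cv); (19,16,cv); (19,18,cv); (20,4,cv); (20,16,cv); (20,17,cv); (21,5,cv); (21,17,cv); (21,18,cv); (22,16,cv); (22,17,cv); (22,18,cv); result: nodes: 0:V, 1:V, 2:V, 4:V, 5:V, 8:T, 9:V, 10:V, 11:V, 12:T, 13:T, 14:T, 15:T, 16:V, 17:V, 18:V, 19:T, 20:T, 21:T, 22:T edges: (8,0,cv); (8,2,cv); (8,2,cvk); (8,5,cv); (12,0,cv); (12,9,cv); (12,11,cv); (13,1,cv); (13,9,cv); (13,10,cv); (14,5,cv); (14,10,cv); (14,11,cv); (15,9,cv); (15,10,cv); (15,11,cv); (19,1,cv); (19,16,cv); (19,18,cv); (20,4,cv); (20,16,cv); (20,17,cv); (21,5,cv); (21,17,cv); (21,18,cv); (22,16,cv); (22,17,cv); (22,18,cv)
step 3: rule r1; match: 0->12, 1->0, 2->9, 3->11; deleted nodes 12; deleted edges (12,0,cv); (12,9,cv); (12,11,cv); added nodes 23, 24, 25, 26, 27, 28, 29; added edges (26,0,cv); (26,23,cv); (26,25,cv); (27,9,cv); (27,23,cv); (27,24,cv); (28,11,cv); (28,24,cv); (28,25,cv); (29,23,cv); (29,24,cv); (29,25,cv); result: nodes: 0:V, 1:V, 2:V, 4:V, 5:V, 8:T, 9:V, 10:V, 11:V, 13:T, 14:T, 15:T, 16:V, 17:V, 18:V, 19:T, 20:T, 21:T, 22:T, 23:V, 24:V, 25:V, 26:T, 27:T, 28:T, 29:T edges: (8,0,cv); (8,2,cv); (8,2,cvk); (8,5,cv); (13,1,cv); (13,9,cv); (13,10,cv); (14,5,cv); (14,10,cv); (14,11,cv); (15,9,cv); (15,10,cv); (15,11,cv); (19,1,cv); (19,16,cv); (19,18,cv); (20,4,cv); (20,16,cv); (20,17,cv); (21,5,cv); (21,17,cv); (21,18,cv); (22,16,cv); (22,17,cv); (22,18,cv); (26,0,cv); (26,23,cv); (26,25,cv); (27,9,cv); (27,23,cv); (27,24,cv); (28,11,cv); (28,24,cv); (28,25,cv); (29,23,cv); (29,24,cv); (29,25,cv)
final:
nodes: 0:V, 1:V, 2:V, 4:V, 5:V, 8:T, 9:V, 10:V, 11:V, 13:T, 14:T, 15:T, 16:V, 17:V, 18:V, 19:T, 20:T, 21:T, 22:T, 23:V, 24:V, 25:V, 26:T, 27:T, 28:T, 29:T
edges: (8,0,cv); (8,2,cv); (8,2,cvk); (8,5,cv); (13,1,cv); (13,9,cv); (13,10,cv); (14,5,cv); (14,10,cv); (14,11,cv); (15,9,cv); (15,10,cv); (15,11,cv); (19,1,cv); (19,16,cv); (19,18,cv); (20,4,cv); (20,16,cv); (20,17,cv); (21,5,cv); (21,17,cv); (21,18,cv); (22,16,cv); (22,17,cv); (22,18,cv); (26,0,cv); (26,23,cv); (26,25,cv); (27,9,cv); (27,23,cv); (27,24,cv); (28,11,cv); (28,24,cv); (28,25,cv); (29,23,cv); (29,24,cv); (29,25,cv)


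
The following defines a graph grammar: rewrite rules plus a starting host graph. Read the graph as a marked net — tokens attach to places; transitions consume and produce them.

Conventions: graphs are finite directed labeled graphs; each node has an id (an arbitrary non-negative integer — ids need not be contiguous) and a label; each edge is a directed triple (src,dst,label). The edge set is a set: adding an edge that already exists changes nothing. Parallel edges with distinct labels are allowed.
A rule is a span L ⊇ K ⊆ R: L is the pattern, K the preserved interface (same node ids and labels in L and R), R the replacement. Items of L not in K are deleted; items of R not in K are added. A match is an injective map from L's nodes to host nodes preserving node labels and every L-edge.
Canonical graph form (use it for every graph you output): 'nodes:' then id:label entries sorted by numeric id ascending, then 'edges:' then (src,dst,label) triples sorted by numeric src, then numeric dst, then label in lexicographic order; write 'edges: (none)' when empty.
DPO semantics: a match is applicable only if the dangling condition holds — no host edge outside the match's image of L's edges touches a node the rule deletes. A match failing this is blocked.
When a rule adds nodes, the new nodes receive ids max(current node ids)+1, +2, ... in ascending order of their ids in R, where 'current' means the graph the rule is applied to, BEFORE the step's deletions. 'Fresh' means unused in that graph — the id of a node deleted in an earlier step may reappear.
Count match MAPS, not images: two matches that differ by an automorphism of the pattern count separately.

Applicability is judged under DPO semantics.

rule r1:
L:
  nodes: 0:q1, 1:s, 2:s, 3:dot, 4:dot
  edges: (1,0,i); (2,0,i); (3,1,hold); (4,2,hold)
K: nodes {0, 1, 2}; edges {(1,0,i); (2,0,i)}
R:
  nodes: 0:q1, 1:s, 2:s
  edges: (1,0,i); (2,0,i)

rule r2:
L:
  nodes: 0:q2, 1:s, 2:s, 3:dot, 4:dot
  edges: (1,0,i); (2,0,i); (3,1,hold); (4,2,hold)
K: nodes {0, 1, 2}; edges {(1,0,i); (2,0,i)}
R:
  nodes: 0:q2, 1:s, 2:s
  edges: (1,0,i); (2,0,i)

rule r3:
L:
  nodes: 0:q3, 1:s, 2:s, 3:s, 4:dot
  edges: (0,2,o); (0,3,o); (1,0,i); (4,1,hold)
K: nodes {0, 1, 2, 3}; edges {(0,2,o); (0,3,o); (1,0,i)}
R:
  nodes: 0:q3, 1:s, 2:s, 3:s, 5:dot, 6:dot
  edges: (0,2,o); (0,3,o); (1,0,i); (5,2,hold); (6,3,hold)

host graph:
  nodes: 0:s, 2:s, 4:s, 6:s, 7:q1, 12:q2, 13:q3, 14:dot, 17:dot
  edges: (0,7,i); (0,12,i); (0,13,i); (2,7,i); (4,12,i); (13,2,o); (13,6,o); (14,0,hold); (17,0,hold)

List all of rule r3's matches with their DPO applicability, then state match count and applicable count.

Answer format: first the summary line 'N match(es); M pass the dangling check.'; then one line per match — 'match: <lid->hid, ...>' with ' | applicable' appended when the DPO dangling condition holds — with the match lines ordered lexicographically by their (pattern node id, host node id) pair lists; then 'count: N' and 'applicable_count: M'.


4 match(es); 4 pass the dangling check.
match: 0->13, 1->0, 2->2, 3->6, 4->14 | applicable
match: 0->13, 1->0, 2->2, 3->6, 4->17 | applicable
match: 0->13, 1->0, 2->6, 3->2, 4->14 | applicable
match: 0->13, 1->0, 2->6, 3->2, 4->17 | applicable
count: 4
applicable_count: 4


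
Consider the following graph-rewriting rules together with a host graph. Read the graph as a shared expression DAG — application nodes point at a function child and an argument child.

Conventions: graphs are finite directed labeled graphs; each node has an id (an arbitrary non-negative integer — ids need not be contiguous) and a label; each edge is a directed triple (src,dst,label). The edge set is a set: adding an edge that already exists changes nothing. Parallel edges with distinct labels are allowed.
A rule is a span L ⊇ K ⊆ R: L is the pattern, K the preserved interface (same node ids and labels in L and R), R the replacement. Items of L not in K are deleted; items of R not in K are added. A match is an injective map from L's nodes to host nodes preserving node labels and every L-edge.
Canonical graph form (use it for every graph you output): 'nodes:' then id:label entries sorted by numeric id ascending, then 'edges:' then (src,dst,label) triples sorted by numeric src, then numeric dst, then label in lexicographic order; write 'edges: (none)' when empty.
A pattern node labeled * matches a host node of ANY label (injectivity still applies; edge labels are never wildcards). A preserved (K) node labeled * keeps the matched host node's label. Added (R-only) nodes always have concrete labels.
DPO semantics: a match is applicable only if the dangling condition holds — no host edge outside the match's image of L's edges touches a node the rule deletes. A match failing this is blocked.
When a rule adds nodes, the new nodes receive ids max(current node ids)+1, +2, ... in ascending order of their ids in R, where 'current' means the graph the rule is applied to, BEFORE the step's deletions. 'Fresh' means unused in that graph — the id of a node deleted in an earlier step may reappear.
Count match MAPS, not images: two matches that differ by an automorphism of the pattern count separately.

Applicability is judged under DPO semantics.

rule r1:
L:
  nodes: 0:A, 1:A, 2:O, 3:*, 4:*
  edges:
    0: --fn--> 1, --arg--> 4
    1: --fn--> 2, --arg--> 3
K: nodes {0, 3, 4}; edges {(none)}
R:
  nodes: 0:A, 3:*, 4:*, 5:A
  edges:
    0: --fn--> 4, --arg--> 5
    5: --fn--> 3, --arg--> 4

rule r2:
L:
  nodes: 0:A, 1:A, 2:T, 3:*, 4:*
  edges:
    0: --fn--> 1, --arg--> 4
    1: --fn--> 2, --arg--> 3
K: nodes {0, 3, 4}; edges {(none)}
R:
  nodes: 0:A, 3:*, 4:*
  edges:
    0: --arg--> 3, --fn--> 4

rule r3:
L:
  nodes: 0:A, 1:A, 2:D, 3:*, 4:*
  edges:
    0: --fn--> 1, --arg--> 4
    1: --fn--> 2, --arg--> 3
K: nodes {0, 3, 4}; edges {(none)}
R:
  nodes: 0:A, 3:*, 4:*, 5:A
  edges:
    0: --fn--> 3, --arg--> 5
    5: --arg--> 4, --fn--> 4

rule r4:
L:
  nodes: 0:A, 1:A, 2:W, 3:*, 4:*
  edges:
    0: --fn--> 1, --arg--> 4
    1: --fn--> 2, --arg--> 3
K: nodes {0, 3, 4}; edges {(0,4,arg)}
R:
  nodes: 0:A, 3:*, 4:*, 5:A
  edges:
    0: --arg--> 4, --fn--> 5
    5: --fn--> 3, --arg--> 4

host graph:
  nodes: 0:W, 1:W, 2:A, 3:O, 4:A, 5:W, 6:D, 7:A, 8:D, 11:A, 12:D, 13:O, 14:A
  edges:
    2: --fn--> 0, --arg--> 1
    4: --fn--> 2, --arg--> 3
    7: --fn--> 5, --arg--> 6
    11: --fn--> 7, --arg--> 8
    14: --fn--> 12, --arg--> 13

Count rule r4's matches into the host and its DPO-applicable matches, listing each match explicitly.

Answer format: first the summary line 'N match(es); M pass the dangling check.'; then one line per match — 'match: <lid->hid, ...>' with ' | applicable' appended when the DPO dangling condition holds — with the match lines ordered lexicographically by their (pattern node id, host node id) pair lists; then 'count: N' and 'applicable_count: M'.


2 match(es); 2 pass the dangling check.
match: 0->4, 1->2, 2->0, 3->1, 4->3 | applicable
match: 0->11, 1->7, 2->5, 3->6, 4->8 | applicable
count: 2
applicable_count: 2


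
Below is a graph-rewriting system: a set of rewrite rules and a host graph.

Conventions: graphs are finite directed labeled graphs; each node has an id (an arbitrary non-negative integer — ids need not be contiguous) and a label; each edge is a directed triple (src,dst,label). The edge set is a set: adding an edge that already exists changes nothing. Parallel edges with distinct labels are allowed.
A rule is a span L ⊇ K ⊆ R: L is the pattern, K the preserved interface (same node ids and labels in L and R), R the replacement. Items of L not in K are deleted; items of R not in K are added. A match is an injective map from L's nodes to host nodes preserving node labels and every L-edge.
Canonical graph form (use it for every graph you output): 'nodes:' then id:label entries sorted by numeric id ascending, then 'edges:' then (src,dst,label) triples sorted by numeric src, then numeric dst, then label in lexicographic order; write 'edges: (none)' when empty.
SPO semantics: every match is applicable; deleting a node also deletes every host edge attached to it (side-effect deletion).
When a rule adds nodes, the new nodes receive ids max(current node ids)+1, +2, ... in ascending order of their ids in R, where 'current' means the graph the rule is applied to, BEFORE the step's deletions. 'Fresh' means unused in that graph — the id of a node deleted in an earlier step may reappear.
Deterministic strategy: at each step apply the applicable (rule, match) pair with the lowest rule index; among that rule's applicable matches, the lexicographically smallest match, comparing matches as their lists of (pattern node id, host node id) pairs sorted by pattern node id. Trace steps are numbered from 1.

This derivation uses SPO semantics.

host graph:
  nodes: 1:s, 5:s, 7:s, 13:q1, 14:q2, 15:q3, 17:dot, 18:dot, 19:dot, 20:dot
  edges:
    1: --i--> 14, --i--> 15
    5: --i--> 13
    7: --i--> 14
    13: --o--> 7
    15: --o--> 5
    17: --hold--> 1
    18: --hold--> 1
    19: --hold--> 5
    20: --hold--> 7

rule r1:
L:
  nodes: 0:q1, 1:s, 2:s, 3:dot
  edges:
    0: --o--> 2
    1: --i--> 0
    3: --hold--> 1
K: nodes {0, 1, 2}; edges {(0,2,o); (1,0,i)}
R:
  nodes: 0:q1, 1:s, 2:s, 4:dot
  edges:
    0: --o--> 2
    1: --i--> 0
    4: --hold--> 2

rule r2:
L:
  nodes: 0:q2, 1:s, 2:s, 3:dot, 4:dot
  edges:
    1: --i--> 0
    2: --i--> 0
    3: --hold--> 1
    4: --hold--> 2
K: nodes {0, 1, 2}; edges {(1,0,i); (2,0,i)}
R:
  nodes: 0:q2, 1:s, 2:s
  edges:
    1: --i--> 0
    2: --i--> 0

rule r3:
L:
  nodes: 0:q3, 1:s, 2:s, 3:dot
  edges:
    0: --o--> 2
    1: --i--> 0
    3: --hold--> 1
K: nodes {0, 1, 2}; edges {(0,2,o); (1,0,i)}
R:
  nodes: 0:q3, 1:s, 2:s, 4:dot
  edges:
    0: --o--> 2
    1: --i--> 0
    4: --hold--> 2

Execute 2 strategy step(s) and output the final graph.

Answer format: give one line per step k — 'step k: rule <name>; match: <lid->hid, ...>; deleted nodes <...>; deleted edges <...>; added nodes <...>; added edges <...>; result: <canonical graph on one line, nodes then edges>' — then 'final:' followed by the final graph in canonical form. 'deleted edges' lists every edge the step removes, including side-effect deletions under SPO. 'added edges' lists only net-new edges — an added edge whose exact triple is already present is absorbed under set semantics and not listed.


step 1: rule r1; match: 0->13, 1->5, 2->7, 3->19; deleted nodes 19; deleted edges (19,5,hold); added nodes 21; added edges (21,7,hold); result: nodes: 1:s, 5:s, 7:s, 13:q1, 14:q2, 15:q3, 17:dot, 18:dot, 20:dot, 21:dot edges: (1,14,i); (1,15,i); (5,13,i); (7,14,i); (13,7,o); (15,5,o); (17,1,hold); (18,1,hold); (20,7,hold); (21,7,hold)
step 2: rule r2; match: 0->14, 1->1, 2->7, 3->17, 4->20; deleted nodes 17, 20; deleted edges (17,1,hold); (20,7,hold); added nodes (none); added edges (none); result: nodes: 1:s, 5:s, 7:s, 13:q1, 14:q2, 15:q3, 18:dot, 21:dot edges: (1,14,i); (1,15,i); (5,13,i); (7,14,i); (13,7,o); (15,5,o); (18,1,hold); (21,7,hold)
final:
nodes: 1:s, 5:s, 7:s, 13:q1, 14:q2, 15:q3, 18:dot, 21:dot
edges: (1,14,i); (1,15,i); (5,13,i); (7,14,i); (13,7,o); (15,5,o); (18,1,hold); (21,7,hold)


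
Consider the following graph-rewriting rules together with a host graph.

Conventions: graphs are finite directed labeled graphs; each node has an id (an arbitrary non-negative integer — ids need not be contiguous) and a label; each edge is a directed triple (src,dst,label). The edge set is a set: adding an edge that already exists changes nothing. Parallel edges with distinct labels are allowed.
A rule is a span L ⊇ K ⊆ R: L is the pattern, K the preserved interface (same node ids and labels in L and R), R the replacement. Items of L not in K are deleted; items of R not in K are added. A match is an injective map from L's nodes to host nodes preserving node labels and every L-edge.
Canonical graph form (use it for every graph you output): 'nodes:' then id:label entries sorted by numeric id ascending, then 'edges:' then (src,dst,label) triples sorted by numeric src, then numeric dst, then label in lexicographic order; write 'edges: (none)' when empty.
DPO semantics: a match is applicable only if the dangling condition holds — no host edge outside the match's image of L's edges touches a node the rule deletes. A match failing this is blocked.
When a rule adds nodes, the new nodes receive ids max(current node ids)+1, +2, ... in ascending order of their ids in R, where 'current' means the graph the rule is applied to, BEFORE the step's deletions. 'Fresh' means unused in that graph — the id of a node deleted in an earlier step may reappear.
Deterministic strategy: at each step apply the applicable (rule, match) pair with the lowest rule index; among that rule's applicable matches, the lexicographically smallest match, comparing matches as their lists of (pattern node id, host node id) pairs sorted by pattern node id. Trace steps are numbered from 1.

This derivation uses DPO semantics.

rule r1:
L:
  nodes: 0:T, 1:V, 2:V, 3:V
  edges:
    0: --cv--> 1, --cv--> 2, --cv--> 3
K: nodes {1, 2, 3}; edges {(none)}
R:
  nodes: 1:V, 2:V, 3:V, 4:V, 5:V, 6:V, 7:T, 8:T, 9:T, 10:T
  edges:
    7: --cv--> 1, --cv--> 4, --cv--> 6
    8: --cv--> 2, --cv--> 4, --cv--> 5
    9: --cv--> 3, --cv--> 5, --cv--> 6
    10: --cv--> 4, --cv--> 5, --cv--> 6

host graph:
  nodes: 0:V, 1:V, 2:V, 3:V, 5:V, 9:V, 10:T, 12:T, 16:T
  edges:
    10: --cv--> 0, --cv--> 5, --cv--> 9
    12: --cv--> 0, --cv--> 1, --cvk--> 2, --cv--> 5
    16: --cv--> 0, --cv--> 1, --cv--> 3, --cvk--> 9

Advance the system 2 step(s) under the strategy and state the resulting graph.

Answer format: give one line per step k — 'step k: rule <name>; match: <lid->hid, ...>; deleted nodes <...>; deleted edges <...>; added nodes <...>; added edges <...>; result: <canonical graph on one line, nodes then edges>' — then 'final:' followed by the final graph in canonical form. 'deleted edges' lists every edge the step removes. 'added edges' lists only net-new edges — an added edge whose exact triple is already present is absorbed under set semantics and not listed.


step 1: rule r1; match: 0->10, 1->0, 2->5, 3->9; deleted nodes 10; deleted edges (10,0,cv); (10,5,cv); (10,9,cv); added nodes 17, 18, 19, 20, 21, 22, 23; added edges (20,0,cv); (20,17,cv); (20,19,cv); (21,5,cv); (21,17,cv); (21,18,cv); (22,9,cv); (22,18,cv); (22,19,cv); (23,17,cv); (23,18,cv); (23,19,cv); result: nodes: 0:V, 1:V, 2:V, 3:V, 5:V, 9:V, 12:T, 16:T, 17:V, 18:V, 19:V, 20:T, 21:T, 22:T, 23:T edges: (12,0,cv); (12,1,cv); (12,2,cvk); (12,5,cv); (16,0,cv); (16,1,cv); (16,3,cv); (16,9,cvk); (20,0,cv); (20,17,cv); (20,19,cv); (21,5,cv); (21,17,cv); (21,18,cv); (22,9,cv); (22,18,cv); (22,19,cv); (23,17,cv); (23,18,cv); (23,19,cv)
step 2: rule r1; match: 0->20, 1->0, 2->17, 3->19; deleted nodes 20; deleted edges (20,0,cv); (20,17,cv); (20,19,cv); added nodes 24, 25, 26, 27, 28, 29, 30; added edges (27,0,cv); (27,24,cv); (27,26,cv); (28,17,cv); (28,24,cv); (28,25,cv); (29,19,cv); (29,25,cv); (29,26,cv); (30,24,cv); (30,25,cv); (30,26,cv); result: nodes: 0:V, 1:V, 2:V, 3:V, 5:V, 9:V, 12:T, 16:T, 17:V, 18:V, 19:V, 21:T, 22:T, 23:T, 24:V, 25:V, 26:V, 27:T, 28:T, 29:T, 30:T edges: (12,0,cv); (12,1,cv); (12,2,cvk); (12,5,cv); (16,0,cv); (16,1,cv); (16,3,cv); (16,9,cvk); (21,5,cv); (21,17,cv); (21,18,cv); (22,9,cv); (22,18,cv); (22,19,cv); (23,17,cv); (23,18,cv); (23,19,cv); (27,0,cv); (27,24,cv); (27,26,cv); (28,17,cv); (28,24,cv); (28,25,cv); (29,19,cv); (29,25,cv); (29,26,cv); (30,24,cv); (30,25,cv); (30,26,cv)
final:
nodes: 0:V, 1:V, 2:V, 3:V, 5:V, 9:V, 12:T, 16:T, 17:V, 18:V, 19:V, 21:T, 22:T, 23:T, 24:V, 25:V, 26:V, 27:T, 28:T, 29:T, 30:T
edges: (12,0,cv); (12,1,cv); (12,2,cvk); (12,5,cv); (16,0,cv); (16,1,cv); (16,3,cv); (16,9,cvk); (21,5,cv); (21,17,cv); (21,18,cv); (22,9,cv); (22,18,cv); (22,19,cv); (23,17,cv); (23,18,cv); (23,19,cv); (27,0,cv); (27,24,cv); (27,26,cv); (28,17,cv); (28,24,cv); (28,25,cv); (29,19,cv); (29,25,cv); (29,26,cv); (30,24,cv); (30,25,cv); (30,26,cv)


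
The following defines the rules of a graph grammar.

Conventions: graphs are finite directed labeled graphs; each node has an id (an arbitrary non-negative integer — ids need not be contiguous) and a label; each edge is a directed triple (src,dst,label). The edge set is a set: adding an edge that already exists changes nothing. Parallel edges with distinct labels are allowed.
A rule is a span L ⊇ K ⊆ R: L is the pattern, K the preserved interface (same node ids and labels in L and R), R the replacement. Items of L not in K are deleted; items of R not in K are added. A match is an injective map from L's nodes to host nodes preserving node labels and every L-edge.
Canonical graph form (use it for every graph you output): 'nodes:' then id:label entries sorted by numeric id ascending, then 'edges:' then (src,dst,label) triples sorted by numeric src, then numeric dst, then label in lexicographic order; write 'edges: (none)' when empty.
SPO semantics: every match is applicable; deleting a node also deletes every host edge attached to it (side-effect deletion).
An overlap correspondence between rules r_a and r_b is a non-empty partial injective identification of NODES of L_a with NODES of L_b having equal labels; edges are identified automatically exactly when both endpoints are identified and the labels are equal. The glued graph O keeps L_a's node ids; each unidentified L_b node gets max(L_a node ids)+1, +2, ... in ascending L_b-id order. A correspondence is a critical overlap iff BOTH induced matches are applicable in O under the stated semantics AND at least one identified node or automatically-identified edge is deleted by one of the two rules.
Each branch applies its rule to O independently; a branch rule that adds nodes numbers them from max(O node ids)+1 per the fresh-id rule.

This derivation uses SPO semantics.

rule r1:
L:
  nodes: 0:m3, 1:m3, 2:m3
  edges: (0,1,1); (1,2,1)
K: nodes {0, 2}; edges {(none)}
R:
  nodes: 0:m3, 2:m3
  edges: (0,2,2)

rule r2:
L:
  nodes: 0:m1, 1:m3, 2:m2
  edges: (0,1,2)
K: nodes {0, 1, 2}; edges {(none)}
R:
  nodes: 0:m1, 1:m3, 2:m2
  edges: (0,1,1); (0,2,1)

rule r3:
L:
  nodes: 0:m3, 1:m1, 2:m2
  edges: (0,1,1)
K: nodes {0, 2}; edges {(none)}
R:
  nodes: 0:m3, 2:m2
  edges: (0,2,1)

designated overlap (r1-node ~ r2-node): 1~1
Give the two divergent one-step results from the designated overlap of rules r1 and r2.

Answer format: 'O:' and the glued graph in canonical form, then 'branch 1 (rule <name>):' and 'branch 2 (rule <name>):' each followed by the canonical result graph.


O:
nodes: 0:m3, 1:m3, 2:m3, 3:m1, 4:m2
edges: (0,1,1); (1,2,1); (3,1,2)
branch 1 (rule r1):
nodes: 0:m3, 2:m3, 3:m1, 4:m2
edges: (0,2,2)
branch 2 (rule r2):
nodes: 0:m3, 1:m3, 2:m3, 3:m1, 4:m2
edges: (0,1,1); (1,2,1); (3,1,1); (3,4,1)


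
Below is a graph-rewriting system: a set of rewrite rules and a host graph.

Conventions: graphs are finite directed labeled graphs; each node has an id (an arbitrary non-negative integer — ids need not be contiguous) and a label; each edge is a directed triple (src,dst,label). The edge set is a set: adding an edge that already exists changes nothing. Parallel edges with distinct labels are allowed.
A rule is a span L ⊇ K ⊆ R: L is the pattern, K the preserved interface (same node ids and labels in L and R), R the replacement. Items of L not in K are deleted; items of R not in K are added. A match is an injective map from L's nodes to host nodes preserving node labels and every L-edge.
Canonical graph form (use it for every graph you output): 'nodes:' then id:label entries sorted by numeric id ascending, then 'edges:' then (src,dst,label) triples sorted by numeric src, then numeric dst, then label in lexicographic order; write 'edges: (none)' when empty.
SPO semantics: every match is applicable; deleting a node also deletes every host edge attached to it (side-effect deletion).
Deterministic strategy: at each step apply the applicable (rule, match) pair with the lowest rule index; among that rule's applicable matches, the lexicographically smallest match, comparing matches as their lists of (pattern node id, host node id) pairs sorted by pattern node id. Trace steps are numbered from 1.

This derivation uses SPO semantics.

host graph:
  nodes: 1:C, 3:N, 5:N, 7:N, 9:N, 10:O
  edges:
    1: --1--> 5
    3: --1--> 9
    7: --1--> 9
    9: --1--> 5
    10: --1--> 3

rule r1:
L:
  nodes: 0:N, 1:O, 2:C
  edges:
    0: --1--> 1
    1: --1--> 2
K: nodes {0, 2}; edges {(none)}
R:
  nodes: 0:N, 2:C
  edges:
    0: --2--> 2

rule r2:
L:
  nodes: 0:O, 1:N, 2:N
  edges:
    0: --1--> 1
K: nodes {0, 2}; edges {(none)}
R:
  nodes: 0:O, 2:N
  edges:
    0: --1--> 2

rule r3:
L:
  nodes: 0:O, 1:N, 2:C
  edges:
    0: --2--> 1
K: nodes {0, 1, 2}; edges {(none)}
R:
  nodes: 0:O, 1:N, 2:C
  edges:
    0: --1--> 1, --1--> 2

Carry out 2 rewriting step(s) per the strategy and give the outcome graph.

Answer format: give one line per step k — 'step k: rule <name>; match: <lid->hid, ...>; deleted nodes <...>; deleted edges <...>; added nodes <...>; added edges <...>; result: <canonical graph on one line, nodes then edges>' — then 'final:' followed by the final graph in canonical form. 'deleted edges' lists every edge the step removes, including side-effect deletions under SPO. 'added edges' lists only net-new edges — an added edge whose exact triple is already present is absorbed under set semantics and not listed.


step 1: rule r2; match: 0->10, 1->3, 2->5; deleted nodes 3; deleted edges (3,9,1); (10,3,1); added nodes (none); added edges (10,5,1); result: nodes: 1:C, 5:N, 7:N, 9:N, 10:O edges: (1,5,1); (7,9,1); (9,5,1); (10,5,1)
step 2: rule r2; match: 0->10, 1->5, 2->7; deleted nodes 5; deleted edges (1,5,1); (9,5,1); (10,5,1); added nodes (none); added edges (10,7,1); result: nodes: 1:C, 7:N, 9:N, 10:O edges: (7,9,1); (10,7,1)
final:
nodes: 1:C, 7:N, 9:N, 10:O
edges: (7,9,1); (10,7,1)


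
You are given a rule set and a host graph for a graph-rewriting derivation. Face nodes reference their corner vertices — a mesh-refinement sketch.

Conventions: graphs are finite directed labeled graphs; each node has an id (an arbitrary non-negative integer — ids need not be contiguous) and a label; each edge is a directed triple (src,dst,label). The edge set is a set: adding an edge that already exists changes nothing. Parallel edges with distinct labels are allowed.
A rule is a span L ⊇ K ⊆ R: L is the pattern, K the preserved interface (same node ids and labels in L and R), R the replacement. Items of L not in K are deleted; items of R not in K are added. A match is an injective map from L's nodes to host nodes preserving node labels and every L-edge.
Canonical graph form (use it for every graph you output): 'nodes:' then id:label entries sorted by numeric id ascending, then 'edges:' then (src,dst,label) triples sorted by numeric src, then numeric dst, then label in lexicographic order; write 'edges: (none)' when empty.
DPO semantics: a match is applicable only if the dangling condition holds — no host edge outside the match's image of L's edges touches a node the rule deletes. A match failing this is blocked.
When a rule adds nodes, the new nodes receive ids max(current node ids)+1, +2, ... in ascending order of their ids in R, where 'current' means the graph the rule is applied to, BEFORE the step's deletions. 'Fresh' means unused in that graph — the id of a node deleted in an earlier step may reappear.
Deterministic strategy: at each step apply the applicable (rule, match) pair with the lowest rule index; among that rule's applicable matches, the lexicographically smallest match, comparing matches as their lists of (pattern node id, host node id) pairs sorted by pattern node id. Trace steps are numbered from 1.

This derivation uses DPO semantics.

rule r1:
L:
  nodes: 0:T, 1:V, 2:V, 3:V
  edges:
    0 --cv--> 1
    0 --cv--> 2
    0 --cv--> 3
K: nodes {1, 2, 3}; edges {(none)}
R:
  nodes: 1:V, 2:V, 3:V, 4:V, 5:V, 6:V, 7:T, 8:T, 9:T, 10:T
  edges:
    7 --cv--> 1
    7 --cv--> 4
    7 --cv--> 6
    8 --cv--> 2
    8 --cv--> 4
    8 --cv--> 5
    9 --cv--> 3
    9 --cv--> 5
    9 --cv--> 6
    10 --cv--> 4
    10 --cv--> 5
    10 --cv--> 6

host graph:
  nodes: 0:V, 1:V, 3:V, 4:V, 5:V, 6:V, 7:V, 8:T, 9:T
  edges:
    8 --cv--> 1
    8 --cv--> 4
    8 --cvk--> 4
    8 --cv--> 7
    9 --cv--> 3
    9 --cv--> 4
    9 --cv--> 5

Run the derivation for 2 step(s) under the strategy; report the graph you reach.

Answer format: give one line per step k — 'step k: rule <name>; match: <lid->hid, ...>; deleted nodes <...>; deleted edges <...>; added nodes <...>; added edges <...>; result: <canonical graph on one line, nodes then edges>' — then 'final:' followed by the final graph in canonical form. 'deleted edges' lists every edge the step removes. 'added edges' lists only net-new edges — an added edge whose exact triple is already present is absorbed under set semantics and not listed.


step 1: rule r1; match: 0->9, 1->3, 2->4, 3->5; deleted nodes 9; deleted edges (9,3,cv); (9,4,cv); (9,5,cv); added nodes 10, 11, 12, 13, 14, 15, 16; added edges (13,3,cv); (13,10,cv); (13,12,cv); (14,4,cv); (14,10,cv); (14,11,cv); (15,5,cv); (15,11,cv); (15,12,cv); (16,10,cv); (16,11,cv); (16,12,cv); result: nodes: 0:V, 1:V, 3:V, 4:V, 5:V, 6:V, 7:V, 8:T, 10:V, 11:V, 12:V, 13:T, 14:T, 15:T, 16:T edges: (8,1,cv); (8,4,cv); (8,4,cvk); (8,7,cv); (13,3,cv); (13,10,cv); (13,12,cv); (14,4,cv); (14,10,cv); (14,11,cv); (15,5,cv); (15,11,cv); (15,12,cv); (16,10,cv); (16,11,cv); (16,12,cv)
step 2: rule r1; match: 0->13, 1->3, 2->10, 3->12; deleted nodes 13; deleted edges (13,3,cv); (13,10,cv); (13,12,cv); added nodes 17, 18, 19, 20, 21, 22, 23; added edges (20,3,cv); (20,17,cv); (20,19,cv); (21,10,cv); (21,17,cv); (21,18,cv); (22,12,cv); (22,18,cv); (22,19,cv); (23,17,cv); (23,18,cv); (23,19,cv); result: nodes: 0:V, 1:V, 3:V, 4:V, 5:V, 6:V, 7:V, 8:T, 10:V, 11:V, 12:V, 14:T, 15:T, 16:T, 17:V, 18:V, 19:V, 20:T, 21:T, 22:T, 23:T edges: (8,1,cv); (8,4,cv); (8,4,cvk); (8,7,cv); (14,4,cv); (14,10,cv); (14,11,cv); (15,5,cv); (15,11,cv); (15,12,cv); (16,10,cv); (16,11,cv); (16,12,cv); (20,3,cv); (20,17,cv); (20,19,cv); (21,10,cv); (21,17,cv); (21,18,cv); (22,12,cv); (22,18,cv); (22,19,cv); (23,17,cv); (23,18,cv); (23,19,cv)
final:
nodes: 0:V, 1:V, 3:V, 4:V, 5:V, 6:V, 7:V, 8:T, 10:V, 11:V, 12:V, 14:T, 15:T, 16:T, 17:V, 18:V, 19:V, 20:T, 21:T, 22:T, 23:T
edges: (8,1,cv); (8,4,cv); (8,4,cvk); (8,7,cv); (14,4,cv); (14,10,cv); (14,11,cv); (15,5,cv); (15,11,cv); (15,12,cv); (16,10,cv); (16,11,cv); (16,12,cv); (20,3,cv); (20,17,cv); (20,19,cv); (21,10,cv); (21,17,cv); (21,18,cv); (22,12,cv); (22,18,cv); (22,19,cv); (23,17,cv); (23,18,cv); (23,19,cv)


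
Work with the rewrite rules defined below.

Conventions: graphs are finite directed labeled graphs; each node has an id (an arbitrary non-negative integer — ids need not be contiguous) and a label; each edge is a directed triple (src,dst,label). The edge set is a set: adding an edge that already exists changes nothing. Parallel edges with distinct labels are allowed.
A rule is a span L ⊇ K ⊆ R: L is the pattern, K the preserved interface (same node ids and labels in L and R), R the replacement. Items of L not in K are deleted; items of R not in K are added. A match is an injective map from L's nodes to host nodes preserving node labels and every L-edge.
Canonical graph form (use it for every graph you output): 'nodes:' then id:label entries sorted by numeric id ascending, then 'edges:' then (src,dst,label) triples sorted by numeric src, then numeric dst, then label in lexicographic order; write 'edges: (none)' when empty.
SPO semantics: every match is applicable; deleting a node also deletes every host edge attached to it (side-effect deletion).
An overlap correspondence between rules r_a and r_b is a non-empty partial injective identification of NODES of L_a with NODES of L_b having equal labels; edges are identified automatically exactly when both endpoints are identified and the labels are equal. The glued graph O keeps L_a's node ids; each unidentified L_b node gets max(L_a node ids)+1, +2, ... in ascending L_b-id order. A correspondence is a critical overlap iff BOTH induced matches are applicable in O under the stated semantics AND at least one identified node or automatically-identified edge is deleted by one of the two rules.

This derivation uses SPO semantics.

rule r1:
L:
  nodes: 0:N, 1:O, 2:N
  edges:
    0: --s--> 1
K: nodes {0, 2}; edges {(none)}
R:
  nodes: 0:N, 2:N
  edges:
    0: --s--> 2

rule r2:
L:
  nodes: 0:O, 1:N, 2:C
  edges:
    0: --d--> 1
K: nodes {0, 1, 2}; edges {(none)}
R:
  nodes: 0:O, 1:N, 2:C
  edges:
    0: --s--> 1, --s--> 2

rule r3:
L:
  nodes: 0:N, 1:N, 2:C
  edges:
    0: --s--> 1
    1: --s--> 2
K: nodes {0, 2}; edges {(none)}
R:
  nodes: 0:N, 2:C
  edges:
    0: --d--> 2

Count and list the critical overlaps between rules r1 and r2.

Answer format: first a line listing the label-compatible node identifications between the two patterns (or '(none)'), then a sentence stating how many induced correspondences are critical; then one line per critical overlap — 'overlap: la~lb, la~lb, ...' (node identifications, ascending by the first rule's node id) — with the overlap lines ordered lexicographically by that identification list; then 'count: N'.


label-compatible node identifications between L(r1) and L(r2): 0~1, 1~0, 2~1
3 of the induced correspondences are critical overlaps of r1 and r2.
overlap: 0~1, 1~0
overlap: 1~0
overlap: 1~0, 2~1
count: 3


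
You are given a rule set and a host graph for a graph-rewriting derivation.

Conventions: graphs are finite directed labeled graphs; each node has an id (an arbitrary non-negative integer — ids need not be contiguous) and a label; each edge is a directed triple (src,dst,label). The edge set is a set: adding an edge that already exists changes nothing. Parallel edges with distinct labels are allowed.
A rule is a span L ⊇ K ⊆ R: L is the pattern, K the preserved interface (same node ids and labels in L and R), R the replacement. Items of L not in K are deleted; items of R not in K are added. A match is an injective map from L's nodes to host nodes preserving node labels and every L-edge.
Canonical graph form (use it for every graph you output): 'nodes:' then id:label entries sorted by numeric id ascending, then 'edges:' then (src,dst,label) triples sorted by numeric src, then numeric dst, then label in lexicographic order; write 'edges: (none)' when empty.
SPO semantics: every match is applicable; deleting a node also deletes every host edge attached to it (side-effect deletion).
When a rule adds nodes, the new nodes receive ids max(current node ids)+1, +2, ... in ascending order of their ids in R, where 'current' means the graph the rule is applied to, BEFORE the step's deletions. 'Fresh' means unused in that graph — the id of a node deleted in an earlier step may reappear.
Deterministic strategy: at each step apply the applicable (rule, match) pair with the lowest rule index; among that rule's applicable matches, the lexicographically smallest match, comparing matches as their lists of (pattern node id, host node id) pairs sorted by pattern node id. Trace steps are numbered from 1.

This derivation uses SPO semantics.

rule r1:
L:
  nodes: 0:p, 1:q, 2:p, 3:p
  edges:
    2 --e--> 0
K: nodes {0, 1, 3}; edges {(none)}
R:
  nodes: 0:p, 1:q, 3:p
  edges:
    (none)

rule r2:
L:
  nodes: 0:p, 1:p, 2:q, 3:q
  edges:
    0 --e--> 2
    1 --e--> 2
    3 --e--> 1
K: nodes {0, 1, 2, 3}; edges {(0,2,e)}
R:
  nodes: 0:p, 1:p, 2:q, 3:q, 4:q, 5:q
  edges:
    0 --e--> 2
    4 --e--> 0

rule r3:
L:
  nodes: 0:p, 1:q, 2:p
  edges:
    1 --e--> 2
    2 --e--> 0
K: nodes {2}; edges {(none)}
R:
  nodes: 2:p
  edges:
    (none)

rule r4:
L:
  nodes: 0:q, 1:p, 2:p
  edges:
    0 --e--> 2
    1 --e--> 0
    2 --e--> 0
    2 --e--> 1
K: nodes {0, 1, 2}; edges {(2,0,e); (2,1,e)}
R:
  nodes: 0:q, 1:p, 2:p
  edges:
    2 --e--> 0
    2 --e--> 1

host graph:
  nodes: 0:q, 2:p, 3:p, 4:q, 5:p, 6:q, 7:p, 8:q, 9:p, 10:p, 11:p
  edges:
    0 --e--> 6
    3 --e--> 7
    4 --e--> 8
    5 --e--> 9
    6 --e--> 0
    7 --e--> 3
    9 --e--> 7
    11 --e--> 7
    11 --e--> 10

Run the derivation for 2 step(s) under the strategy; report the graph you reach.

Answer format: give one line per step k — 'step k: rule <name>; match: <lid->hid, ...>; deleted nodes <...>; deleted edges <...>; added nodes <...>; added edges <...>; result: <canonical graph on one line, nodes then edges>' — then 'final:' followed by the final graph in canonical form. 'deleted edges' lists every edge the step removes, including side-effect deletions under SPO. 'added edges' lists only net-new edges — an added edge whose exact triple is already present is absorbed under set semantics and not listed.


step 1: rule r1; match: 0->3, 1->0, 2->7, 3->2; deleted nodes 7; deleted edges (3,7,e); (7,3,e); (9,7,e); (11,7,e); added nodes (none); added edges (none); result: nodes: 0:q, 2:p, 3:p, 4:q, 5:p, 6:q, 8:q, 9:p, 10:p, 11:p edges: (0,6,e); (4,8,e); (5,9,e); (6,0,e); (11,10,e)
step 2: rule r1; match: 0->9, 1->0, 2->5, 3->2; deleted nodes 5; deleted edges (5,9,e); added nodes (none); added edges (none); result: nodes: 0:q, 2:p, 3:p, 4:q, 6:q, 8:q, 9:p, 10:p, 11:p edges: (0,6,e); (4,8,e); (6,0,e); (11,10,e)
final:
nodes: 0:q, 2:p, 3:p, 4:q, 6:q, 8:q, 9:p, 10:p, 11:p
edges: (0,6,e); (4,8,e); (6,0,e); (11,10,e)


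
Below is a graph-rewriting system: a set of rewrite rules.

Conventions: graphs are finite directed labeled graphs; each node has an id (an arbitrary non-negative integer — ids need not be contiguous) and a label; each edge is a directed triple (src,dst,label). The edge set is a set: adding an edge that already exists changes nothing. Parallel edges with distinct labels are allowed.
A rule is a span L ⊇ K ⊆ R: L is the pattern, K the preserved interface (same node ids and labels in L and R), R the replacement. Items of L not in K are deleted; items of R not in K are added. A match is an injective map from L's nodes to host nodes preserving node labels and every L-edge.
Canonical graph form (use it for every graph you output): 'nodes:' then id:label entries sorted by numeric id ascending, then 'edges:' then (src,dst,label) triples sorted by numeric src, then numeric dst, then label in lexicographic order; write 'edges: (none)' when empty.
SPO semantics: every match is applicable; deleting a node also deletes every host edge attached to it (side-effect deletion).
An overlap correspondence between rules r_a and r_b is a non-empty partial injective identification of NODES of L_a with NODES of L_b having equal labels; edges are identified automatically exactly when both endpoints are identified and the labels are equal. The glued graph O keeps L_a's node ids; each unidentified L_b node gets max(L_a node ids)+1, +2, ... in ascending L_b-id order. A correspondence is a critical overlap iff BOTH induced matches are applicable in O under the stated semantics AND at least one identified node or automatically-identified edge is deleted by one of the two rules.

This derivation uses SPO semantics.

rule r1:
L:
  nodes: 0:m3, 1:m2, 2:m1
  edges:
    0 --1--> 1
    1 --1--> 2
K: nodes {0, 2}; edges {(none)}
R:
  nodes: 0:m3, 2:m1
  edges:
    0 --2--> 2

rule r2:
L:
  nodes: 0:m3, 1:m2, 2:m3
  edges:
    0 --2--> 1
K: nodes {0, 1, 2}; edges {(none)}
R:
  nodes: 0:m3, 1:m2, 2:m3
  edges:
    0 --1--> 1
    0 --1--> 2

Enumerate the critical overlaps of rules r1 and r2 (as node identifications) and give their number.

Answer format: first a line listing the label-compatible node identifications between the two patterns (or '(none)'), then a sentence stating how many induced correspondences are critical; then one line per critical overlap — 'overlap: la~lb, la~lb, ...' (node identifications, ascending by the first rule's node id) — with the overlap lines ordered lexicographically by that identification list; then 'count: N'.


label-compatible node identifications between L(r1) and L(r2): 0~0, 0~2, 1~1
3 of the induced correspondences are critical overlaps of r1 and r2.
overlap: 0~0, 1~1
overlap: 0~2, 1~1
overlap: 1~1
count: 3
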